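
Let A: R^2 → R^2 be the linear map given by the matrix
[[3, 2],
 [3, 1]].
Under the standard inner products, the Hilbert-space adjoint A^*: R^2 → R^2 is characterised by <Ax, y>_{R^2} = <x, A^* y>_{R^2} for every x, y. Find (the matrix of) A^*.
A^* = A^T =
[[3, 3],
 [2, 1]]

For real matrices with standard dot products, the defining identity <Ax, y> = <x, A^* y> gives (Ax)^T y = x^T (A^*) y, i.e. x^T A^T y = x^T (A^*) y. Since this holds for all x, y, we must have A^* = A^T. Therefore
A^* =
[[3, 3],
 [2, 1]].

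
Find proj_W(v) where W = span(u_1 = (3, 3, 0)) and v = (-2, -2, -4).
proj_W(v) = (-2, -2, 0)

Set up U = [u_1 | ... | u_1] ∈ R^(3×1). The projector onto W = col(U) is P = U (U^T U)^(-1) U^T.
Compute U^T U =
  [18],
and U^T v = (-12).
Solve U^T U · c = U^T v for the coefficients: c = (-2/3). The projection is proj_W(v) = U c.
Check: (v - proj_W(v)) · u_1 = 0  (should be 0).
Result: proj_W(v) = (-2, -2, 0).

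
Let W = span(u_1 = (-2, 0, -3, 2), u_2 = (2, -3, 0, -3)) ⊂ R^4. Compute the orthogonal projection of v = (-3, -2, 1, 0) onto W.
proj_W(v) = (-36/137, -45/137, -99/137, 21/137)

Set up U = [u_1 | ... | u_2] ∈ R^(4×2). The projector onto W = col(U) is P = U (U^T U)^(-1) U^T.
Compute U^T U =
  [17, -10]
  [-10, 22],
and U^T v = (3, 0).
Solve U^T U · c = U^T v for the coefficients: c = (33/137, 15/137). The projection is proj_W(v) = U c.
Check: (v - proj_W(v)) · u_1 = 0  (should be 0).
Check: (v - proj_W(v)) · u_2 = 0  (should be 0).
Result: proj_W(v) = (-36/137, -45/137, -99/137, 21/137).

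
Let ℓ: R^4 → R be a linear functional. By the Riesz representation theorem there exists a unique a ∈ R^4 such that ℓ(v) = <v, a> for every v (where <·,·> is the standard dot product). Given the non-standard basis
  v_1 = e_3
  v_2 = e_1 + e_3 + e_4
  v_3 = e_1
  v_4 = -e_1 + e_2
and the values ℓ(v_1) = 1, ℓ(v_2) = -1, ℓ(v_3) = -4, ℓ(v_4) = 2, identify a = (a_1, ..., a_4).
a = (-4, -2, 1, 2)

Write a = (a_1, ..., a_4) in the standard basis. For each basis vector v_i, ℓ(v_i) = <v_i, a> is a linear equation in the a_j's. Collect the n equations into a matrix system V a = ℓ, where row i of V is v_i (expressed in the standard basis). Since V is invertible (lower-triangular with 1s on the diagonal, up to permutation), solve by back-substitution:
  V =
[[0, 0, 1, 0],
 [1, 0, 1, 1],
 [1, 0, 0, 0],
 [-1, 1, 0, 0]]
  V a = (1, -1, -4, 2)
Solving gives a = (-4, -2, 1, 2).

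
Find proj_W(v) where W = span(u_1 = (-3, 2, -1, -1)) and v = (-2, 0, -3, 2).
proj_W(v) = (-7/5, 14/15, -7/15, -7/15)

Set up U = [u_1 | ... | u_1] ∈ R^(4×1). The projector onto W = col(U) is P = U (U^T U)^(-1) U^T.
Compute U^T U =
  [15],
and U^T v = (7).
Solve U^T U · c = U^T v for the coefficients: c = (7/15). The projection is proj_W(v) = U c.
Check: (v - proj_W(v)) · u_1 = 0  (should be 0).
Result: proj_W(v) = (-7/5, 14/15, -7/15, -7/15).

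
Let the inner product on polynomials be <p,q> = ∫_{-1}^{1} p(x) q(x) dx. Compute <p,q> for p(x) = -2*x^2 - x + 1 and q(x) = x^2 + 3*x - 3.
<p,q> = -62/15

Expand the product: p(x)·q(x) = -2*x^4 - 7*x^3 + 4*x^2 + 6*x - 3.
∫_{-1}^{1} of each monomial x^k gives [2/(k+1) if k even, 0 if k odd]. Integrating term-by-term (or equivalently evaluating the antiderivative F(x) = -2*x^5/5 - 7*x^4/4 + 4*x^3/3 + 3*x^2 - 3*x at the endpoints):
  F(1) − F(−1) = -49/60 − (199/60) = -62/15.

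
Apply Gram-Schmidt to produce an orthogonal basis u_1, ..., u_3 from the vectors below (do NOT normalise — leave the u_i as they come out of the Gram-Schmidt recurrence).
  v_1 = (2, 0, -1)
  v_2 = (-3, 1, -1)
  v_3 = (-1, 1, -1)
Orthogonal basis:
  u_1 = (2, 0, -1)
  u_2 = (-1, 1, -2)
  u_3 = (1/15, 1/3, 2/15)

Apply the Gram-Schmidt recurrence
  u_1 = v_1
  u_i = v_i − Σ_{j<i} ((v_i · u_j) / (u_j · u_j)) · u_j.

Step by step this gives:
  u_1 = (2, 0, -1)
  u_2 = (-1, 1, -2)
  u_3 = (1/15, 1/3, 2/15)

Orthogonality check:
  u_2 · u_1 = 0 (should be 0)
  u_3 · u_1 = 0 (should be 0)
  u_3 · u_2 = 0 (should be 0)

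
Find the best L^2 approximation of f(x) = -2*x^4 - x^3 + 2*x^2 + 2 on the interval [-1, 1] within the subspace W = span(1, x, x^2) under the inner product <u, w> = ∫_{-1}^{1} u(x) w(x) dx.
g(x) = 2*x^2/7 - 3*x/5 + 76/35

The best approximation g ∈ W is the orthogonal projection of f onto W. Writing g = a_0 + a_1 x + a_2 x^2, the coefficients solve the normal equations G · a = b where
  G_{ij} = <φ_i, φ_j> and b_i = <f, φ_i>, with φ_0 = 1, φ_1 = x, φ_2 = x^2.
G =
  [2, 0, 2/3]
  [0, 2/3, 0]
  [2/3, 0, 2/5],
b = (68/15, -2/5, 164/105).
Solving gives a_0 = 76/35, a_1 = -3/5, a_2 = 2/7, so
  g(x) = 2*x^2/7 - 3*x/5 + 76/35.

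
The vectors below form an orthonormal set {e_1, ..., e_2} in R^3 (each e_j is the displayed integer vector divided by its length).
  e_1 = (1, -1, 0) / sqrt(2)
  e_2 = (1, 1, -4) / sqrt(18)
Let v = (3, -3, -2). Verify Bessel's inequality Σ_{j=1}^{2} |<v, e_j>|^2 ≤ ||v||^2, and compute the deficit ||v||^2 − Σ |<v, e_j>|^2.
Σ |<v, e_j>|^2 = 194/9; ||v||^2 = 22; deficit = 4/9

Write each e_j = u_j / sqrt(<u_j, u_j>) where u_j is the displayed integer vector. Then <v, e_j> = <v, u_j> / sqrt(<u_j, u_j>), so |<v, e_j>|^2 = <v, u_j>^2 / <u_j, u_j>.
Coefficients: <v, e_1> = 6/sqrt(2), <v, e_2> = 8/sqrt(18).
Square and sum: Σ |<v, e_j>|^2 = 194/9.
Compute ||v||^2 = v·v = 22.
Deficit = 22 − 194/9 = 4/9 ≥ 0, confirming Bessel's inequality. (The deficit equals ||v − Σ <v,e_j> e_j||^2, the squared distance from v to span{e_j}.)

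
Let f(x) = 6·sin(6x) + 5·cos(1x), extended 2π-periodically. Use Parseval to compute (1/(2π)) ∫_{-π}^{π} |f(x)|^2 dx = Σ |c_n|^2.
Σ |c_n|^2 = 61/2

Expand |f|^2 and use orthogonality of {sin(nx), cos(mx)} on [-π, π]:
  ∫_{-π}^{π} sin(nx)^2 dx = π, ∫ cos(mx)^2 dx = π, and cross terms integrate to 0.
So ∫_{-π}^{π} f(x)^2 dx = 6^2 · π + 5^2 · π = (36 + 25)π.
Divide by 2π: (36 + 25)/2 = 61/2.
By Parseval, this equals Σ |c_n|^2.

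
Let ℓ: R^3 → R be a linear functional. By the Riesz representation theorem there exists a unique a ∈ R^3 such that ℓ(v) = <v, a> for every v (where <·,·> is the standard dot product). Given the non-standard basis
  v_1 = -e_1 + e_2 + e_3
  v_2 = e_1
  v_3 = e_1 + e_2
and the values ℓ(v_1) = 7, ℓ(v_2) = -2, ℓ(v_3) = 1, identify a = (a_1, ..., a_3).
a = (-2, 3, 2)

Write a = (a_1, ..., a_3) in the standard basis. For each basis vector v_i, ℓ(v_i) = <v_i, a> is a linear equation in the a_j's. Collect the n equations into a matrix system V a = ℓ, where row i of V is v_i (expressed in the standard basis). Since V is invertible (lower-triangular with 1s on the diagonal, up to permutation), solve by back-substitution:
  V =
[[-1, 1, 1],
 [1, 0, 0],
 [1, 1, 0]]
  V a = (7, -2, 1)
Solving gives a = (-2, 3, 2).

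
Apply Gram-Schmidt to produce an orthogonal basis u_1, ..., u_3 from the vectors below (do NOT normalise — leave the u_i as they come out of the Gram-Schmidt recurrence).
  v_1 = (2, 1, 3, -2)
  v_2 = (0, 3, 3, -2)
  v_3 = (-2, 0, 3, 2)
Orthogonal basis:
  u_1 = (2, 1, 3, -2)
  u_2 = (-16/9, 19/9, 1/3, -2/9)
  u_3 = (-41/35, -41/35, 93/35, 78/35)

Apply the Gram-Schmidt recurrence
  u_1 = v_1
  u_i = v_i − Σ_{j<i} ((v_i · u_j) / (u_j · u_j)) · u_j.

Step by step this gives:
  u_1 = (2, 1, 3, -2)
  u_2 = (-16/9, 19/9, 1/3, -2/9)
  u_3 = (-41/35, -41/35, 93/35, 78/35)

Orthogonality check:
  u_2 · u_1 = 0 (should be 0)
  u_3 · u_1 = 0 (should be 0)
  u_3 · u_2 = 0 (should be 0)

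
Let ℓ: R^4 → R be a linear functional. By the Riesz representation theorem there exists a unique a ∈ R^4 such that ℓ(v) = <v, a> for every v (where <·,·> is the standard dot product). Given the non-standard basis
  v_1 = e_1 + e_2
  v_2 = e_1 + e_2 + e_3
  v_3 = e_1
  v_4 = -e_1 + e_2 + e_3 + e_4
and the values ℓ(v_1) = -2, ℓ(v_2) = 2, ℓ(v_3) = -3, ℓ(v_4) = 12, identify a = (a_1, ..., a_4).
a = (-3, 1, 4, 4)

Write a = (a_1, ..., a_4) in the standard basis. For each basis vector v_i, ℓ(v_i) = <v_i, a> is a linear equation in the a_j's. Collect the n equations into a matrix system V a = ℓ, where row i of V is v_i (expressed in the standard basis). Since V is invertible (lower-triangular with 1s on the diagonal, up to permutation), solve by back-substitution:
  V =
[[1, 1, 0, 0],
 [1, 1, 1, 0],
 [1, 0, 0, 0],
 [-1, 1, 1, 1]]
  V a = (-2, 2, -3, 12)
Solving gives a = (-3, 1, 4, 4).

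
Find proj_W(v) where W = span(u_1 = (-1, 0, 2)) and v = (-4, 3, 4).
proj_W(v) = (-12/5, 0, 24/5)

Set up U = [u_1 | ... | u_1] ∈ R^(3×1). The projector onto W = col(U) is P = U (U^T U)^(-1) U^T.
Compute U^T U =
  [5],
and U^T v = (12).
Solve U^T U · c = U^T v for the coefficients: c = (12/5). The projection is proj_W(v) = U c.
Check: (v - proj_W(v)) · u_1 = 0  (should be 0).
Result: proj_W(v) = (-12/5, 0, 24/5).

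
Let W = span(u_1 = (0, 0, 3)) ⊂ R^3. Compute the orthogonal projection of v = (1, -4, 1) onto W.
proj_W(v) = (0, 0, 1)

Set up U = [u_1 | ... | u_1] ∈ R^(3×1). The projector onto W = col(U) is P = U (U^T U)^(-1) U^T.
Compute U^T U =
  [9],
and U^T v = (3).
Solve U^T U · c = U^T v for the coefficients: c = (1/3). The projection is proj_W(v) = U c.
Check: (v - proj_W(v)) · u_1 = 0  (should be 0).
Result: proj_W(v) = (0, 0, 1).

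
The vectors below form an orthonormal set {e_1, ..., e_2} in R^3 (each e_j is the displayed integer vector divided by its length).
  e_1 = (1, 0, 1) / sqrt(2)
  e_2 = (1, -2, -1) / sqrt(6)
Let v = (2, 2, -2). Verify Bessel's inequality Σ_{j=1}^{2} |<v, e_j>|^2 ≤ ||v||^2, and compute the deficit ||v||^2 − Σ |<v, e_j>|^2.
Σ |<v, e_j>|^2 = 0; ||v||^2 = 12; deficit = 12

Write each e_j = u_j / sqrt(<u_j, u_j>) where u_j is the displayed integer vector. Then <v, e_j> = <v, u_j> / sqrt(<u_j, u_j>), so |<v, e_j>|^2 = <v, u_j>^2 / <u_j, u_j>.
Coefficients: <v, e_1> = 0/sqrt(2), <v, e_2> = 0/sqrt(6).
Square and sum: Σ |<v, e_j>|^2 = 0.
Compute ||v||^2 = v·v = 12.
Deficit = 12 − 0 = 12 ≥ 0, confirming Bessel's inequality. (The deficit equals ||v − Σ <v,e_j> e_j||^2, the squared distance from v to span{e_j}.)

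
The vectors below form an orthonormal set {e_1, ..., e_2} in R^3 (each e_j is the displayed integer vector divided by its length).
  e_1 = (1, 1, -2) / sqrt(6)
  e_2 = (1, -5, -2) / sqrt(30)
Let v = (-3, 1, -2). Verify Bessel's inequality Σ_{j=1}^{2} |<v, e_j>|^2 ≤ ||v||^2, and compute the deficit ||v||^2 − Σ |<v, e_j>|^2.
Σ |<v, e_j>|^2 = 6/5; ||v||^2 = 14; deficit = 64/5

Write each e_j = u_j / sqrt(<u_j, u_j>) where u_j is the displayed integer vector. Then <v, e_j> = <v, u_j> / sqrt(<u_j, u_j>), so |<v, e_j>|^2 = <v, u_j>^2 / <u_j, u_j>.
Coefficients: <v, e_1> = 2/sqrt(6), <v, e_2> = -4/sqrt(30).
Square and sum: Σ |<v, e_j>|^2 = 6/5.
Compute ||v||^2 = v·v = 14.
Deficit = 14 − 6/5 = 64/5 ≥ 0, confirming Bessel's inequality. (The deficit equals ||v − Σ <v,e_j> e_j||^2, the squared distance from v to span{e_j}.)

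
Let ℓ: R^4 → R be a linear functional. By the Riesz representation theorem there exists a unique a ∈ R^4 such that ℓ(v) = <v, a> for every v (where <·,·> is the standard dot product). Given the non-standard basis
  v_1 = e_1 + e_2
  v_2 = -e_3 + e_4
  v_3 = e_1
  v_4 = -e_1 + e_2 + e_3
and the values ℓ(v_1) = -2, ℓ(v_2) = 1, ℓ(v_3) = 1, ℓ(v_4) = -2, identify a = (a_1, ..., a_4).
a = (1, -3, 2, 3)

Write a = (a_1, ..., a_4) in the standard basis. For each basis vector v_i, ℓ(v_i) = <v_i, a> is a linear equation in the a_j's. Collect the n equations into a matrix system V a = ℓ, where row i of V is v_i (expressed in the standard basis). Since V is invertible (lower-triangular with 1s on the diagonal, up to permutation), solve by back-substitution:
  V =
[[1, 1, 0, 0],
 [0, 0, -1, 1],
 [1, 0, 0, 0],
 [-1, 1, 1, 0]]
  V a = (-2, 1, 1, -2)
Solving gives a = (1, -3, 2, 3).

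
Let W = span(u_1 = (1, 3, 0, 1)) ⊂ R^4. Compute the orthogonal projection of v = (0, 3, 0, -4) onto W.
proj_W(v) = (5/11, 15/11, 0, 5/11)

Set up U = [u_1 | ... | u_1] ∈ R^(4×1). The projector onto W = col(U) is P = U (U^T U)^(-1) U^T.
Compute U^T U =
  [11],
and U^T v = (5).
Solve U^T U · c = U^T v for the coefficients: c = (5/11). The projection is proj_W(v) = U c.
Check: (v - proj_W(v)) · u_1 = 0  (should be 0).
Result: proj_W(v) = (5/11, 15/11, 0, 5/11).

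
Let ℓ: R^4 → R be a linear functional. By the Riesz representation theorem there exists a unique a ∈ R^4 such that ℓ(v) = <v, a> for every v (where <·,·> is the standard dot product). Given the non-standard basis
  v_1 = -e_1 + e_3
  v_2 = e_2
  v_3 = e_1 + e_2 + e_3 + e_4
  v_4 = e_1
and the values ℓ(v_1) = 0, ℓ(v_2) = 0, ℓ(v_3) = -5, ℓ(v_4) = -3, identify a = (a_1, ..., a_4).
a = (-3, 0, -3, 1)

Write a = (a_1, ..., a_4) in the standard basis. For each basis vector v_i, ℓ(v_i) = <v_i, a> is a linear equation in the a_j's. Collect the n equations into a matrix system V a = ℓ, where row i of V is v_i (expressed in the standard basis). Since V is invertible (lower-triangular with 1s on the diagonal, up to permutation), solve by back-substitution:
  V =
[[-1, 0, 1, 0],
 [0, 1, 0, 0],
 [1, 1, 1, 1],
 [1, 0, 0, 0]]
  V a = (0, 0, -5, -3)
Solving gives a = (-3, 0, -3, 1).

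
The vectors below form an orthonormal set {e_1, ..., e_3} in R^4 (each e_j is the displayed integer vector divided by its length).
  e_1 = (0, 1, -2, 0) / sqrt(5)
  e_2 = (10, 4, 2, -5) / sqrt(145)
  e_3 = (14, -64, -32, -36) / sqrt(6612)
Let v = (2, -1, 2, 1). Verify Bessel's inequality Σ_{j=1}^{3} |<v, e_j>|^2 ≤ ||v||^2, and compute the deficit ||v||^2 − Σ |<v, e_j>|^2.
Σ |<v, e_j>|^2 = 374/57; ||v||^2 = 10; deficit = 196/57

Write each e_j = u_j / sqrt(<u_j, u_j>) where u_j is the displayed integer vector. Then <v, e_j> = <v, u_j> / sqrt(<u_j, u_j>), so |<v, e_j>|^2 = <v, u_j>^2 / <u_j, u_j>.
Coefficients: <v, e_1> = -5/sqrt(5), <v, e_2> = 15/sqrt(145), <v, e_3> = -8/sqrt(6612).
Square and sum: Σ |<v, e_j>|^2 = 374/57.
Compute ||v||^2 = v·v = 10.
Deficit = 10 − 374/57 = 196/57 ≥ 0, confirming Bessel's inequality. (The deficit equals ||v − Σ <v,e_j> e_j||^2, the squared distance from v to span{e_j}.)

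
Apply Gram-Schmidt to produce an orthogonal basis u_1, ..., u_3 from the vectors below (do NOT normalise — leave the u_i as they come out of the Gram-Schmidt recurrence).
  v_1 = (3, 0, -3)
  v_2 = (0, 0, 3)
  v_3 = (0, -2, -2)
Orthogonal basis:
  u_1 = (3, 0, -3)
  u_2 = (3/2, 0, 3/2)
  u_3 = (0, -2, 0)

Apply the Gram-Schmidt recurrence
  u_1 = v_1
  u_i = v_i − Σ_{j<i} ((v_i · u_j) / (u_j · u_j)) · u_j.

Step by step this gives:
  u_1 = (3, 0, -3)
  u_2 = (3/2, 0, 3/2)
  u_3 = (0, -2, 0)

Orthogonality check:
  u_2 · u_1 = 0 (should be 0)
  u_3 · u_1 = 0 (should be 0)
  u_3 · u_2 = 0 (should be 0)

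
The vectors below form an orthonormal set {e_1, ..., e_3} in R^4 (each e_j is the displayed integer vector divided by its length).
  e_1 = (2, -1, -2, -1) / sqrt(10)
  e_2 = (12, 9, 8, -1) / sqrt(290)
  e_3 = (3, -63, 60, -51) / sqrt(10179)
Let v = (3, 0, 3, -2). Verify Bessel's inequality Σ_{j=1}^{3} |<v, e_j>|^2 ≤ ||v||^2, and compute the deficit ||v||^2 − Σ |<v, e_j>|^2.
Σ |<v, e_j>|^2 = 857/39; ||v||^2 = 22; deficit = 1/39

Write each e_j = u_j / sqrt(<u_j, u_j>) where u_j is the displayed integer vector. Then <v, e_j> = <v, u_j> / sqrt(<u_j, u_j>), so |<v, e_j>|^2 = <v, u_j>^2 / <u_j, u_j>.
Coefficients: <v, e_1> = 2/sqrt(10), <v, e_2> = 62/sqrt(290), <v, e_3> = 291/sqrt(10179).
Square and sum: Σ |<v, e_j>|^2 = 857/39.
Compute ||v||^2 = v·v = 22.
Deficit = 22 − 857/39 = 1/39 ≥ 0, confirming Bessel's inequality. (The deficit equals ||v − Σ <v,e_j> e_j||^2, the squared distance from v to span{e_j}.)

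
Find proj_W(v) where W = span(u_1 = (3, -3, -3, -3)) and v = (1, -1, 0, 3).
proj_W(v) = (-1/4, 1/4, 1/4, 1/4)

Set up U = [u_1 | ... | u_1] ∈ R^(4×1). The projector onto W = col(U) is P = U (U^T U)^(-1) U^T.
Compute U^T U =
  [36],
and U^T v = (-3).
Solve U^T U · c = U^T v for the coefficients: c = (-1/12). The projection is proj_W(v) = U c.
Check: (v - proj_W(v)) · u_1 = 0  (should be 0).
Result: proj_W(v) = (-1/4, 1/4, 1/4, 1/4).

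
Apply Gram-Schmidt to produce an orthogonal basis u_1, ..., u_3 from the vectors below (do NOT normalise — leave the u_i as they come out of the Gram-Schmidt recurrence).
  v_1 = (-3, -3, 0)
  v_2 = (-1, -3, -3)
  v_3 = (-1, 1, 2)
Orthogonal basis:
  u_1 = (-3, -3, 0)
  u_2 = (1, -1, -3)
  u_3 = (-3/11, 3/11, -2/11)

Apply the Gram-Schmidt recurrence
  u_1 = v_1
  u_i = v_i − Σ_{j<i} ((v_i · u_j) / (u_j · u_j)) · u_j.

Step by step this gives:
  u_1 = (-3, -3, 0)
  u_2 = (1, -1, -3)
  u_3 = (-3/11, 3/11, -2/11)

Orthogonality check:
  u_2 · u_1 = 0 (should be 0)
  u_3 · u_1 = 0 (should be 0)
  u_3 · u_2 = 0 (should be 0)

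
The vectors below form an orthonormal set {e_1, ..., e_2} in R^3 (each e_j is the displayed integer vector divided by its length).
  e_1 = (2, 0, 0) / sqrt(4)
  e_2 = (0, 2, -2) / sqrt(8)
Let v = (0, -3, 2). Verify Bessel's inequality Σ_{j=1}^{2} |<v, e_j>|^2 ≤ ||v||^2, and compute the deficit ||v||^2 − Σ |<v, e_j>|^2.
Σ |<v, e_j>|^2 = 25/2; ||v||^2 = 13; deficit = 1/2

Write each e_j = u_j / sqrt(<u_j, u_j>) where u_j is the displayed integer vector. Then <v, e_j> = <v, u_j> / sqrt(<u_j, u_j>), so |<v, e_j>|^2 = <v, u_j>^2 / <u_j, u_j>.
Coefficients: <v, e_1> = 0/sqrt(4), <v, e_2> = -10/sqrt(8).
Square and sum: Σ |<v, e_j>|^2 = 25/2.
Compute ||v||^2 = v·v = 13.
Deficit = 13 − 25/2 = 1/2 ≥ 0, confirming Bessel's inequality. (The deficit equals ||v − Σ <v,e_j> e_j||^2, the squared distance from v to span{e_j}.)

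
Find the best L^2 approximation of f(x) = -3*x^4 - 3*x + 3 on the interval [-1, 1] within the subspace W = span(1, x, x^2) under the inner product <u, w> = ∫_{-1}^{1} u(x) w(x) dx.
g(x) = -18*x^2/7 - 3*x + 114/35

The best approximation g ∈ W is the orthogonal projection of f onto W. Writing g = a_0 + a_1 x + a_2 x^2, the coefficients solve the normal equations G · a = b where
  G_{ij} = <φ_i, φ_j> and b_i = <f, φ_i>, with φ_0 = 1, φ_1 = x, φ_2 = x^2.
G =
  [2, 0, 2/3]
  [0, 2/3, 0]
  [2/3, 0, 2/5],
b = (24/5, -2, 8/7).
Solving gives a_0 = 114/35, a_1 = -3, a_2 = -18/7, so
  g(x) = -18*x^2/7 - 3*x + 114/35.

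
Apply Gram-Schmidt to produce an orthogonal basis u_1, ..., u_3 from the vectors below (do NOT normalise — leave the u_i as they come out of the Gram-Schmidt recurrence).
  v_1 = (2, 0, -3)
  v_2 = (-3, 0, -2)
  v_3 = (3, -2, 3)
Orthogonal basis:
  u_1 = (2, 0, -3)
  u_2 = (-3, 0, -2)
  u_3 = (0, -2, 0)

Apply the Gram-Schmidt recurrence
  u_1 = v_1
  u_i = v_i − Σ_{j<i} ((v_i · u_j) / (u_j · u_j)) · u_j.

Step by step this gives:
  u_1 = (2, 0, -3)
  u_2 = (-3, 0, -2)
  u_3 = (0, -2, 0)

Orthogonality check:
  u_2 · u_1 = 0 (should be 0)
  u_3 · u_1 = 0 (should be 0)
  u_3 · u_2 = 0 (should be 0)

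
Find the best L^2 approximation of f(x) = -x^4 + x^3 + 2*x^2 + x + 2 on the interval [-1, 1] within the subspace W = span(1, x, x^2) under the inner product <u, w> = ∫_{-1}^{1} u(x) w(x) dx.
g(x) = 8*x^2/7 + 8*x/5 + 73/35

The best approximation g ∈ W is the orthogonal projection of f onto W. Writing g = a_0 + a_1 x + a_2 x^2, the coefficients solve the normal equations G · a = b where
  G_{ij} = <φ_i, φ_j> and b_i = <f, φ_i>, with φ_0 = 1, φ_1 = x, φ_2 = x^2.
G =
  [2, 0, 2/3]
  [0, 2/3, 0]
  [2/3, 0, 2/5],
b = (74/15, 16/15, 194/105).
Solving gives a_0 = 73/35, a_1 = 8/5, a_2 = 8/7, so
  g(x) = 8*x^2/7 + 8*x/5 + 73/35.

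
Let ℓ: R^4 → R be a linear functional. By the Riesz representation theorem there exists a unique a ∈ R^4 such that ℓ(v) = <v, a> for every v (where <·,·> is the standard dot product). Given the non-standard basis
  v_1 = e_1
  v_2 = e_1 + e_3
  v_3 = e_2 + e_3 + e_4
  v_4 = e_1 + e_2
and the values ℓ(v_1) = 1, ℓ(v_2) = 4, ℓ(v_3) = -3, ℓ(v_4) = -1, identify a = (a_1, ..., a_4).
a = (1, -2, 3, -4)

Write a = (a_1, ..., a_4) in the standard basis. For each basis vector v_i, ℓ(v_i) = <v_i, a> is a linear equation in the a_j's. Collect the n equations into a matrix system V a = ℓ, where row i of V is v_i (expressed in the standard basis). Since V is invertible (lower-triangular with 1s on the diagonal, up to permutation), solve by back-substitution:
  V =
[[1, 0, 0, 0],
 [1, 0, 1, 0],
 [0, 1, 1, 1],
 [1, 1, 0, 0]]
  V a = (1, 4, -3, -1)
Solving gives a = (1, -2, 3, -4).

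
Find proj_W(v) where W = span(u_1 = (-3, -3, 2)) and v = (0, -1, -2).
proj_W(v) = (3/22, 3/22, -1/11)

Set up U = [u_1 | ... | u_1] ∈ R^(3×1). The projector onto W = col(U) is P = U (U^T U)^(-1) U^T.
Compute U^T U =
  [22],
and U^T v = (-1).
Solve U^T U · c = U^T v for the coefficients: c = (-1/22). The projection is proj_W(v) = U c.
Check: (v - proj_W(v)) · u_1 = 0  (should be 0).
Result: proj_W(v) = (3/22, 3/22, -1/11).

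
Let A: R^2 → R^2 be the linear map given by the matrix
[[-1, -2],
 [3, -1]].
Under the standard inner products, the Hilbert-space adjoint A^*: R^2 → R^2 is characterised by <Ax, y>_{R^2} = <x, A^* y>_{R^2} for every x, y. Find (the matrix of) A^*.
A^* = A^T =
[[-1, 3],
 [-2, -1]]

For real matrices with standard dot products, the defining identity <Ax, y> = <x, A^* y> gives (Ax)^T y = x^T (A^*) y, i.e. x^T A^T y = x^T (A^*) y. Since this holds for all x, y, we must have A^* = A^T. Therefore
A^* =
[[-1, 3],
 [-2, -1]].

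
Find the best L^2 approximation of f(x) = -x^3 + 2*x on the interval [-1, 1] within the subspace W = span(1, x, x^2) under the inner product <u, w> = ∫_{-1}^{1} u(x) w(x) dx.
g(x) = 7*x/5

The best approximation g ∈ W is the orthogonal projection of f onto W. Writing g = a_0 + a_1 x + a_2 x^2, the coefficients solve the normal equations G · a = b where
  G_{ij} = <φ_i, φ_j> and b_i = <f, φ_i>, with φ_0 = 1, φ_1 = x, φ_2 = x^2.
G =
  [2, 0, 2/3]
  [0, 2/3, 0]
  [2/3, 0, 2/5],
b = (0, 14/15, 0).
Solving gives a_0 = 0, a_1 = 7/5, a_2 = 0, so
  g(x) = 7*x/5.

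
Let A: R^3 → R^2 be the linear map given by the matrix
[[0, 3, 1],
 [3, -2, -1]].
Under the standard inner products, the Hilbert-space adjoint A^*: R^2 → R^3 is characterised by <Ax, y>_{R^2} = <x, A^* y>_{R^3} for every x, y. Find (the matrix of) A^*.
A^* = A^T =
[[0, 3],
 [3, -2],
 [1, -1]]

For real matrices with standard dot products, the defining identity <Ax, y> = <x, A^* y> gives (Ax)^T y = x^T (A^*) y, i.e. x^T A^T y = x^T (A^*) y. Since this holds for all x, y, we must have A^* = A^T. Therefore
A^* =
[[0, 3],
 [3, -2],
 [1, -1]].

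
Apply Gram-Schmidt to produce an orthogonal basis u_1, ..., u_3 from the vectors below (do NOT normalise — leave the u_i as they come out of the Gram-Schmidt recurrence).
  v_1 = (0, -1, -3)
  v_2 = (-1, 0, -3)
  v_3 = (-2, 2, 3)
Orthogonal basis:
  u_1 = (0, -1, -3)
  u_2 = (-1, 9/10, -3/10)
  u_3 = (-9/19, -9/19, 3/19)

Apply the Gram-Schmidt recurrence
  u_1 = v_1
  u_i = v_i − Σ_{j<i} ((v_i · u_j) / (u_j · u_j)) · u_j.

Step by step this gives:
  u_1 = (0, -1, -3)
  u_2 = (-1, 9/10, -3/10)
  u_3 = (-9/19, -9/19, 3/19)

Orthogonality check:
  u_2 · u_1 = 0 (should be 0)
  u_3 · u_1 = 0 (should be 0)
  u_3 · u_2 = 0 (should be 0)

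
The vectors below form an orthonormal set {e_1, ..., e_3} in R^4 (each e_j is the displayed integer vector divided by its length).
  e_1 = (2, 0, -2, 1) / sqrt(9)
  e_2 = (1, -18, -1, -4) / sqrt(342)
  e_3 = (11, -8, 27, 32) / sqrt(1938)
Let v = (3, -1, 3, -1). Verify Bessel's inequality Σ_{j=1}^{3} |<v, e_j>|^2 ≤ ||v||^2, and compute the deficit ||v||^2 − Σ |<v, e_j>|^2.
Σ |<v, e_j>|^2 = 97/17; ||v||^2 = 20; deficit = 243/17

Write each e_j = u_j / sqrt(<u_j, u_j>) where u_j is the displayed integer vector. Then <v, e_j> = <v, u_j> / sqrt(<u_j, u_j>), so |<v, e_j>|^2 = <v, u_j>^2 / <u_j, u_j>.
Coefficients: <v, e_1> = -1/sqrt(9), <v, e_2> = 22/sqrt(342), <v, e_3> = 90/sqrt(1938).
Square and sum: Σ |<v, e_j>|^2 = 97/17.
Compute ||v||^2 = v·v = 20.
Deficit = 20 − 97/17 = 243/17 ≥ 0, confirming Bessel's inequality. (The deficit equals ||v − Σ <v,e_j> e_j||^2, the squared distance from v to span{e_j}.)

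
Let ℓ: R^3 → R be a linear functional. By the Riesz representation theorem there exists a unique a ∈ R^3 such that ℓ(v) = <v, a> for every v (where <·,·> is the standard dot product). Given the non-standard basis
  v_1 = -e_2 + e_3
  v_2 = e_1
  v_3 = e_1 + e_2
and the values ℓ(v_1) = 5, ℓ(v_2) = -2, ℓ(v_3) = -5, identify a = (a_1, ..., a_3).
a = (-2, -3, 2)

Write a = (a_1, ..., a_3) in the standard basis. For each basis vector v_i, ℓ(v_i) = <v_i, a> is a linear equation in the a_j's. Collect the n equations into a matrix system V a = ℓ, where row i of V is v_i (expressed in the standard basis). Since V is invertible (lower-triangular with 1s on the diagonal, up to permutation), solve by back-substitution:
  V =
[[0, -1, 1],
 [1, 0, 0],
 [1, 1, 0]]
  V a = (5, -2, -5)
Solving gives a = (-2, -3, 2).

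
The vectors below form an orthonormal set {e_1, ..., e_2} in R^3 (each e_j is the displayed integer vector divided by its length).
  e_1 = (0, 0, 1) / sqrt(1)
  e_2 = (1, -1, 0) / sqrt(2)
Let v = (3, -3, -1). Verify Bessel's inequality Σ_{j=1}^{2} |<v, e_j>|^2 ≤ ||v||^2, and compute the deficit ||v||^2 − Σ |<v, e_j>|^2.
Σ |<v, e_j>|^2 = 19; ||v||^2 = 19; deficit = 0

Write each e_j = u_j / sqrt(<u_j, u_j>) where u_j is the displayed integer vector. Then <v, e_j> = <v, u_j> / sqrt(<u_j, u_j>), so |<v, e_j>|^2 = <v, u_j>^2 / <u_j, u_j>.
Coefficients: <v, e_1> = -1/sqrt(1), <v, e_2> = 6/sqrt(2).
Square and sum: Σ |<v, e_j>|^2 = 19.
Compute ||v||^2 = v·v = 19.
Deficit = 19 − 19 = 0 ≥ 0, confirming Bessel's inequality. (The deficit equals ||v − Σ <v,e_j> e_j||^2, the squared distance from v to span{e_j}.)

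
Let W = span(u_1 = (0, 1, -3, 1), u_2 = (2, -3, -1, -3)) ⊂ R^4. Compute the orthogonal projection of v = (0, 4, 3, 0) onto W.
proj_W(v) = (-90/61, 95/61, 165/61, 95/61)

Set up U = [u_1 | ... | u_2] ∈ R^(4×2). The projector onto W = col(U) is P = U (U^T U)^(-1) U^T.
Compute U^T U =
  [11, -3]
  [-3, 23],
and U^T v = (-5, -15).
Solve U^T U · c = U^T v for the coefficients: c = (-40/61, -45/61). The projection is proj_W(v) = U c.
Check: (v - proj_W(v)) · u_1 = 0  (should be 0).
Check: (v - proj_W(v)) · u_2 = 0  (should be 0).
Result: proj_W(v) = (-90/61, 95/61, 165/61, 95/61).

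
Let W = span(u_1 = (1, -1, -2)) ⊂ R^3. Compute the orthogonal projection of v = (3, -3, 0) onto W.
proj_W(v) = (1, -1, -2)

Set up U = [u_1 | ... | u_1] ∈ R^(3×1). The projector onto W = col(U) is P = U (U^T U)^(-1) U^T.
Compute U^T U =
  [6],
and U^T v = (6).
Solve U^T U · c = U^T v for the coefficients: c = (1). The projection is proj_W(v) = U c.
Check: (v - proj_W(v)) · u_1 = 0  (should be 0).
Result: proj_W(v) = (1, -1, -2).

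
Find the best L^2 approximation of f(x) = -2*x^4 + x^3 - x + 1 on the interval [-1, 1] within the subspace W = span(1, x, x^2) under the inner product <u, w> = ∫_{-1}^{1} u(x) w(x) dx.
g(x) = -12*x^2/7 - 2*x/5 + 41/35

The best approximation g ∈ W is the orthogonal projection of f onto W. Writing g = a_0 + a_1 x + a_2 x^2, the coefficients solve the normal equations G · a = b where
  G_{ij} = <φ_i, φ_j> and b_i = <f, φ_i>, with φ_0 = 1, φ_1 = x, φ_2 = x^2.
G =
  [2, 0, 2/3]
  [0, 2/3, 0]
  [2/3, 0, 2/5],
b = (6/5, -4/15, 2/21).
Solving gives a_0 = 41/35, a_1 = -2/5, a_2 = -12/7, so
  g(x) = -12*x^2/7 - 2*x/5 + 41/35.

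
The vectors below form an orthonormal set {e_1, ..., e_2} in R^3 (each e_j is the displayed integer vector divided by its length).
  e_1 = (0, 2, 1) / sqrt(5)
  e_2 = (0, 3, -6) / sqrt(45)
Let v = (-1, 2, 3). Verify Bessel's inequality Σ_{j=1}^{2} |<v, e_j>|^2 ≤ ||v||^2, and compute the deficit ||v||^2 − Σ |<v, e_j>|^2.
Σ |<v, e_j>|^2 = 13; ||v||^2 = 14; deficit = 1

Write each e_j = u_j / sqrt(<u_j, u_j>) where u_j is the displayed integer vector. Then <v, e_j> = <v, u_j> / sqrt(<u_j, u_j>), so |<v, e_j>|^2 = <v, u_j>^2 / <u_j, u_j>.
Coefficients: <v, e_1> = 7/sqrt(5), <v, e_2> = -12/sqrt(45).
Square and sum: Σ |<v, e_j>|^2 = 13.
Compute ||v||^2 = v·v = 14.
Deficit = 14 − 13 = 1 ≥ 0, confirming Bessel's inequality. (The deficit equals ||v − Σ <v,e_j> e_j||^2, the squared distance from v to span{e_j}.)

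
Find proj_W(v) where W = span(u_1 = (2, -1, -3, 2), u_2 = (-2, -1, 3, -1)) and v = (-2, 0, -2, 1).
proj_W(v) = (16/37, -10/37, -24/37, 17/37)

Set up U = [u_1 | ... | u_2] ∈ R^(4×2). The projector onto W = col(U) is P = U (U^T U)^(-1) U^T.
Compute U^T U =
  [18, -14]
  [-14, 15],
and U^T v = (4, -3).
Solve U^T U · c = U^T v for the coefficients: c = (9/37, 1/37). The projection is proj_W(v) = U c.
Check: (v - proj_W(v)) · u_1 = 0  (should be 0).
Check: (v - proj_W(v)) · u_2 = 0  (should be 0).
Result: proj_W(v) = (16/37, -10/37, -24/37, 17/37).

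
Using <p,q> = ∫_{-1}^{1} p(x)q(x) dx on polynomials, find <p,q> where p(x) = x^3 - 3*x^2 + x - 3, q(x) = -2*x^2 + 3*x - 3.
<p,q> = 168/5

Expand the product: p(x)·q(x) = -2*x^5 + 9*x^4 - 14*x^3 + 18*x^2 - 12*x + 9.
∫_{-1}^{1} of each monomial x^k gives [2/(k+1) if k even, 0 if k odd]. Integrating term-by-term (or equivalently evaluating the antiderivative F(x) = -x^6/3 + 9*x^5/5 - 7*x^4/2 + 6*x^3 - 6*x^2 + 9*x at the endpoints):
  F(1) − F(−1) = 209/30 − (-799/30) = 168/5.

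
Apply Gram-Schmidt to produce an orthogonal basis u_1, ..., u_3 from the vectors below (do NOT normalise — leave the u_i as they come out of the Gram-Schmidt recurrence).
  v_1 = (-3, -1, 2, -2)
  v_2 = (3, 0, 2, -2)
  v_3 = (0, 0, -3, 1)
Orthogonal basis:
  u_1 = (-3, -1, 2, -2)
  u_2 = (17/6, -1/18, 19/9, -19/9)
  u_3 = (24/305, -144/305, -323/305, -287/305)

Apply the Gram-Schmidt recurrence
  u_1 = v_1
  u_i = v_i − Σ_{j<i} ((v_i · u_j) / (u_j · u_j)) · u_j.

Step by step this gives:
  u_1 = (-3, -1, 2, -2)
  u_2 = (17/6, -1/18, 19/9, -19/9)
  u_3 = (24/305, -144/305, -323/305, -287/305)

Orthogonality check:
  u_2 · u_1 = 0 (should be 0)
  u_3 · u_1 = 0 (should be 0)
  u_3 · u_2 = 0 (should be 0)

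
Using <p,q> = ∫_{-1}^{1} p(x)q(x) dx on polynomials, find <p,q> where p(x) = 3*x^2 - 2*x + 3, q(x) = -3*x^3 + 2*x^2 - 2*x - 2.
<p,q> = -68/15

Expand the product: p(x)·q(x) = -9*x^5 + 12*x^4 - 19*x^3 + 4*x^2 - 2*x - 6.
∫_{-1}^{1} of each monomial x^k gives [2/(k+1) if k even, 0 if k odd]. Integrating term-by-term (or equivalently evaluating the antiderivative F(x) = -3*x^6/2 + 12*x^5/5 - 19*x^4/4 + 4*x^3/3 - x^2 - 6*x at the endpoints):
  F(1) − F(−1) = -571/60 − (-299/60) = -68/15.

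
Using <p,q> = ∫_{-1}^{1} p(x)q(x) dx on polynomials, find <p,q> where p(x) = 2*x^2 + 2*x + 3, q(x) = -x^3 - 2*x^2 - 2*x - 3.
<p,q> = -466/15

Expand the product: p(x)·q(x) = -2*x^5 - 6*x^4 - 11*x^3 - 16*x^2 - 12*x - 9.
∫_{-1}^{1} of each monomial x^k gives [2/(k+1) if k even, 0 if k odd]. Integrating term-by-term (or equivalently evaluating the antiderivative F(x) = -x^6/3 - 6*x^5/5 - 11*x^4/4 - 16*x^3/3 - 6*x^2 - 9*x at the endpoints):
  F(1) − F(−1) = -1477/60 − (129/20) = -466/15.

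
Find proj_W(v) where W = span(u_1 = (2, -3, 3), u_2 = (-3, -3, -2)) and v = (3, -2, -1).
proj_W(v) = (15/19, -24/19, 23/19)

Set up U = [u_1 | ... | u_2] ∈ R^(3×2). The projector onto W = col(U) is P = U (U^T U)^(-1) U^T.
Compute U^T U =
  [22, -3]
  [-3, 22],
and U^T v = (9, -1).
Solve U^T U · c = U^T v for the coefficients: c = (39/95, 1/95). The projection is proj_W(v) = U c.
Check: (v - proj_W(v)) · u_1 = 0  (should be 0).
Check: (v - proj_W(v)) · u_2 = 0  (should be 0).
Result: proj_W(v) = (15/19, -24/19, 23/19).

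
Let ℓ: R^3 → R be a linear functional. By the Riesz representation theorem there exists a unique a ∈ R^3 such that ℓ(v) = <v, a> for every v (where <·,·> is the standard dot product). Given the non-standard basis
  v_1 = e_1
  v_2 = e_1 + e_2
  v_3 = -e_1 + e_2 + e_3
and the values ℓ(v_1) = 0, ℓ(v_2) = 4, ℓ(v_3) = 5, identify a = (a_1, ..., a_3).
a = (0, 4, 1)

Write a = (a_1, ..., a_3) in the standard basis. For each basis vector v_i, ℓ(v_i) = <v_i, a> is a linear equation in the a_j's. Collect the n equations into a matrix system V a = ℓ, where row i of V is v_i (expressed in the standard basis). Since V is invertible (lower-triangular with 1s on the diagonal, up to permutation), solve by back-substitution:
  V =
[[1, 0, 0],
 [1, 1, 0],
 [-1, 1, 1]]
  V a = (0, 4, 5)
Solving gives a = (0, 4, 1).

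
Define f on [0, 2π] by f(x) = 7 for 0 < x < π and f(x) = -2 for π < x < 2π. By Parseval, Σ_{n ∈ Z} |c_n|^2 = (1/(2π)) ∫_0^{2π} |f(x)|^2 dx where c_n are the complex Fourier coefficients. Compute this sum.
Σ |c_n|^2 = 53/2

Parseval equates the L^2 energy of f (normalised by 1/(2π)) with the ℓ^2 sum of its Fourier coefficients: (1/(2π)) ∫_0^{2π} |f|^2 = Σ |c_n|^2.
Compute the left side: (1/(2π)) [∫_0^π 7^2 dx + ∫_π^{2π} (-2)^2 dx] = (1/(2π)) · (49π + 4π) = (49 + 4)/2 = 53/2.
So Σ_{n ∈ Z} |c_n|^2 = 53/2.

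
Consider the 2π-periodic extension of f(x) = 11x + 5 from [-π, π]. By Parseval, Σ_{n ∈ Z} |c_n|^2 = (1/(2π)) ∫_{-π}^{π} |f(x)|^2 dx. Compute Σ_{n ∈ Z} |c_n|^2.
Σ |c_n|^2 = 121π^2/3 + 25

Expand and integrate term by term over [-π, π]:
  ∫ (11x)^2 dx = 121·(2π^3/3); ∫ 2·11·(5)·x dx = 0 (odd integrand); ∫ 5^2 dx = 25·2π.
So (1/(2π)) ∫_{-π}^{π} (11x + 5)^2 dx = 121π^2/3 + 25 = 121π^2/3 + 25.
Parseval ⇒ Σ |c_n|^2 = 121π^2/3 + 25.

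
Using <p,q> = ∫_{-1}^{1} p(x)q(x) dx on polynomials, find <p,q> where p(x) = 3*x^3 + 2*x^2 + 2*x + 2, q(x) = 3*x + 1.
<p,q> = 194/15

Expand the product: p(x)·q(x) = 9*x^4 + 9*x^3 + 8*x^2 + 8*x + 2.
∫_{-1}^{1} of each monomial x^k gives [2/(k+1) if k even, 0 if k odd]. Integrating term-by-term (or equivalently evaluating the antiderivative F(x) = 9*x^5/5 + 9*x^4/4 + 8*x^3/3 + 4*x^2 + 2*x at the endpoints):
  F(1) − F(−1) = 763/60 − (-13/60) = 194/15.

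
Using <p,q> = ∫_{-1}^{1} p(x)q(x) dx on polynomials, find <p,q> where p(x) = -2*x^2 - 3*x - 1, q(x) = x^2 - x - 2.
<p,q> = 36/5

Expand the product: p(x)·q(x) = -2*x^4 - x^3 + 6*x^2 + 7*x + 2.
∫_{-1}^{1} of each monomial x^k gives [2/(k+1) if k even, 0 if k odd]. Integrating term-by-term (or equivalently evaluating the antiderivative F(x) = -2*x^5/5 - x^4/4 + 2*x^3 + 7*x^2/2 + 2*x at the endpoints):
  F(1) − F(−1) = 137/20 − (-7/20) = 36/5.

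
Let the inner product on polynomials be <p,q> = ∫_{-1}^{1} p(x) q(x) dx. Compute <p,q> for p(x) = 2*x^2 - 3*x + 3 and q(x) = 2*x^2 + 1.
<p,q> = 194/15

Expand the product: p(x)·q(x) = 4*x^4 - 6*x^3 + 8*x^2 - 3*x + 3.
∫_{-1}^{1} of each monomial x^k gives [2/(k+1) if k even, 0 if k odd]. Integrating term-by-term (or equivalently evaluating the antiderivative F(x) = 4*x^5/5 - 3*x^4/2 + 8*x^3/3 - 3*x^2/2 + 3*x at the endpoints):
  F(1) − F(−1) = 52/15 − (-142/15) = 194/15.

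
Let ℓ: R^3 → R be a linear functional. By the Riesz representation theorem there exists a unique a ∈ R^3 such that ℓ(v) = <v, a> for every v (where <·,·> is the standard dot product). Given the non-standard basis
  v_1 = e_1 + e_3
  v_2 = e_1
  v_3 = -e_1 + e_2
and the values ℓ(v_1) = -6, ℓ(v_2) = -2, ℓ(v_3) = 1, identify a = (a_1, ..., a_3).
a = (-2, -1, -4)

Write a = (a_1, ..., a_3) in the standard basis. For each basis vector v_i, ℓ(v_i) = <v_i, a> is a linear equation in the a_j's. Collect the n equations into a matrix system V a = ℓ, where row i of V is v_i (expressed in the standard basis). Since V is invertible (lower-triangular with 1s on the diagonal, up to permutation), solve by back-substitution:
  V =
[[1, 0, 1],
 [1, 0, 0],
 [-1, 1, 0]]
  V a = (-6, -2, 1)
Solving gives a = (-2, -1, -4).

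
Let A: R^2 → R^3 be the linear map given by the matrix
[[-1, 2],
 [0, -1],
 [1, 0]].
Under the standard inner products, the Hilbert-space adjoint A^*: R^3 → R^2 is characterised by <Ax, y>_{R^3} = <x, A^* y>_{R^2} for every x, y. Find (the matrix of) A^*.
A^* = A^T =
[[-1, 0, 1],
 [2, -1, 0]]

For real matrices with standard dot products, the defining identity <Ax, y> = <x, A^* y> gives (Ax)^T y = x^T (A^*) y, i.e. x^T A^T y = x^T (A^*) y. Since this holds for all x, y, we must have A^* = A^T. Therefore
A^* =
[[-1, 0, 1],
 [2, -1, 0]].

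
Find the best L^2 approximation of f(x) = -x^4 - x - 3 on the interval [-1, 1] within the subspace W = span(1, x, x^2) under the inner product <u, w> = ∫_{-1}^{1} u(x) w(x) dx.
g(x) = -6*x^2/7 - x - 102/35

The best approximation g ∈ W is the orthogonal projection of f onto W. Writing g = a_0 + a_1 x + a_2 x^2, the coefficients solve the normal equations G · a = b where
  G_{ij} = <φ_i, φ_j> and b_i = <f, φ_i>, with φ_0 = 1, φ_1 = x, φ_2 = x^2.
G =
  [2, 0, 2/3]
  [0, 2/3, 0]
  [2/3, 0, 2/5],
b = (-32/5, -2/3, -16/7).
Solving gives a_0 = -102/35, a_1 = -1, a_2 = -6/7, so
  g(x) = -6*x^2/7 - x - 102/35.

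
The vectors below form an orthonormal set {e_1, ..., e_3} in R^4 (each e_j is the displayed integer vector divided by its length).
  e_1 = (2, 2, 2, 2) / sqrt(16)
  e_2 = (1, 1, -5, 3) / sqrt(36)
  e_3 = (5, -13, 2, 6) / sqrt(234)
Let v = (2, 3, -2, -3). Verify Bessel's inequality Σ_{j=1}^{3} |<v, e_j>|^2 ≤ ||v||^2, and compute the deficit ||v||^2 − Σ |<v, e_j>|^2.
Σ |<v, e_j>|^2 = 315/26; ||v||^2 = 26; deficit = 361/26

Write each e_j = u_j / sqrt(<u_j, u_j>) where u_j is the displayed integer vector. Then <v, e_j> = <v, u_j> / sqrt(<u_j, u_j>), so |<v, e_j>|^2 = <v, u_j>^2 / <u_j, u_j>.
Coefficients: <v, e_1> = 0/sqrt(16), <v, e_2> = 6/sqrt(36), <v, e_3> = -51/sqrt(234).
Square and sum: Σ |<v, e_j>|^2 = 315/26.
Compute ||v||^2 = v·v = 26.
Deficit = 26 − 315/26 = 361/26 ≥ 0, confirming Bessel's inequality. (The deficit equals ||v − Σ <v,e_j> e_j||^2, the squared distance from v to span{e_j}.)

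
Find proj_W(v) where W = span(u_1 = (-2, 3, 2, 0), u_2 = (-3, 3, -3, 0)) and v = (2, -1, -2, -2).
proj_W(v) = (22/21, -37/21, -38/21, 0)

Set up U = [u_1 | ... | u_2] ∈ R^(4×2). The projector onto W = col(U) is P = U (U^T U)^(-1) U^T.
Compute U^T U =
  [17, 9]
  [9, 27],
and U^T v = (-11, -3).
Solve U^T U · c = U^T v for the coefficients: c = (-5/7, 8/63). The projection is proj_W(v) = U c.
Check: (v - proj_W(v)) · u_1 = 0  (should be 0).
Check: (v - proj_W(v)) · u_2 = 0  (should be 0).
Result: proj_W(v) = (22/21, -37/21, -38/21, 0).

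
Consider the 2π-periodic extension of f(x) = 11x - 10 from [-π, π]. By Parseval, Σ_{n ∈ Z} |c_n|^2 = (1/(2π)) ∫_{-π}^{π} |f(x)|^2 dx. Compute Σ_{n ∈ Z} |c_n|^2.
Σ |c_n|^2 = 121π^2/3 + 100

Expand and integrate term by term over [-π, π]:
  ∫ (11x)^2 dx = 121·(2π^3/3); ∫ 2·11·(-10)·x dx = 0 (odd integrand); ∫ (-10)^2 dx = 100·2π.
So (1/(2π)) ∫_{-π}^{π} (11x - 10)^2 dx = 121π^2/3 + 100 = 121π^2/3 + 100.
Parseval ⇒ Σ |c_n|^2 = 121π^2/3 + 100.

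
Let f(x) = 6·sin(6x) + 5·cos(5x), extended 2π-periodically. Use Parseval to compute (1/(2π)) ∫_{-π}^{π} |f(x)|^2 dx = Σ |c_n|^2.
Σ |c_n|^2 = 61/2

Expand |f|^2 and use orthogonality of {sin(nx), cos(mx)} on [-π, π]:
  ∫_{-π}^{π} sin(nx)^2 dx = π, ∫ cos(mx)^2 dx = π, and cross terms integrate to 0.
So ∫_{-π}^{π} f(x)^2 dx = 6^2 · π + 5^2 · π = (36 + 25)π.
Divide by 2π: (36 + 25)/2 = 61/2.
By Parseval, this equals Σ |c_n|^2.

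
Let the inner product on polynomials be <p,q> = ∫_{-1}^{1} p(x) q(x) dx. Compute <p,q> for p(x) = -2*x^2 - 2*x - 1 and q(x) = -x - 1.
<p,q> = 14/3

Expand the product: p(x)·q(x) = 2*x^3 + 4*x^2 + 3*x + 1.
∫_{-1}^{1} of each monomial x^k gives [2/(k+1) if k even, 0 if k odd]. Integrating term-by-term (or equivalently evaluating the antiderivative F(x) = x^4/2 + 4*x^3/3 + 3*x^2/2 + x at the endpoints):
  F(1) − F(−1) = 13/3 − (-1/3) = 14/3.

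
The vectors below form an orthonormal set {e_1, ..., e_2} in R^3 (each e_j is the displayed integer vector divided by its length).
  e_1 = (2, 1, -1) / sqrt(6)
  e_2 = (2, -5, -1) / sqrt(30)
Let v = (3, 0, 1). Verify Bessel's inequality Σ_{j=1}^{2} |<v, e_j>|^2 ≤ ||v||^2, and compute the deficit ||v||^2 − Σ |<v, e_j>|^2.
Σ |<v, e_j>|^2 = 5; ||v||^2 = 10; deficit = 5

Write each e_j = u_j / sqrt(<u_j, u_j>) where u_j is the displayed integer vector. Then <v, e_j> = <v, u_j> / sqrt(<u_j, u_j>), so |<v, e_j>|^2 = <v, u_j>^2 / <u_j, u_j>.
Coefficients: <v, e_1> = 5/sqrt(6), <v, e_2> = 5/sqrt(30).
Square and sum: Σ |<v, e_j>|^2 = 5.
Compute ||v||^2 = v·v = 10.
Deficit = 10 − 5 = 5 ≥ 0, confirming Bessel's inequality. (The deficit equals ||v − Σ <v,e_j> e_j||^2, the squared distance from v to span{e_j}.)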